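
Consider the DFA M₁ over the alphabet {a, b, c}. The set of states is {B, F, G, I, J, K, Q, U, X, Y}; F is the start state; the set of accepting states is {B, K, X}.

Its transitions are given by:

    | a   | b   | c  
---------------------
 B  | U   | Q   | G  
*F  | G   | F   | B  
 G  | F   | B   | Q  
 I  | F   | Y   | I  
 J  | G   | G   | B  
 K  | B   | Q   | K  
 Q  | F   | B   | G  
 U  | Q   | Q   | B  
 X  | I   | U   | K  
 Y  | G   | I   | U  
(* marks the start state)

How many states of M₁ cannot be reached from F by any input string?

BFS from F reaches {B, F, G, Q, U}; the 5 state(s) I, J, K, X, Y are never visited.

5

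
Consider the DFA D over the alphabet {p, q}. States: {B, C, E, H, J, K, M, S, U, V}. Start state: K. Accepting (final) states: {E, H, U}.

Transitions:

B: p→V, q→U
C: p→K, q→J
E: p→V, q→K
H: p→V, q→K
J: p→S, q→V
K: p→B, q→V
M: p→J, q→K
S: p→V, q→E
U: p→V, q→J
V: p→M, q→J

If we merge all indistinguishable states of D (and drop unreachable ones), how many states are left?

First remove the unreachable states {C,H}; 8 states remain.
P0 = {E,U} | {B,J,K,M,S,V}.
Refine {B,J,K,M,S,V} on symbol q: members go to different blocks, giving {J,K,M,V} and {B,S}.
On input p, block {J,K,M,V} splits into {M,V} and {J,K}.
On input p, block {M,V} splits into {M} and {V}.
Stable partition: {E,U} | {M} | {B,S} | {J,K} | {V} — 5 equivalence classes.

5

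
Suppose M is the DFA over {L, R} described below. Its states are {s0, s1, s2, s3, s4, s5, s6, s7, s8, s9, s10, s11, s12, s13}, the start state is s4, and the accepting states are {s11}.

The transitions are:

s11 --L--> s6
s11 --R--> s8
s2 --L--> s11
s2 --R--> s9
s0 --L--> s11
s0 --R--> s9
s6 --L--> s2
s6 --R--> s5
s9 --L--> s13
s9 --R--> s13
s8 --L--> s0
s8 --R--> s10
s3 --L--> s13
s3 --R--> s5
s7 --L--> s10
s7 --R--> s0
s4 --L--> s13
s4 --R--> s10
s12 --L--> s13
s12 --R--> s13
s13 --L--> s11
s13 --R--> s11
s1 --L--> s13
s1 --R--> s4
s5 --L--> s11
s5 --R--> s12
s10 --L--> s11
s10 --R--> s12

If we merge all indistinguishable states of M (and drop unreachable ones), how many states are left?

6

Reachable states from the start: {s0,s2,s4,s5,s6,s8,s9,s10,s11,s12,s13}. Unreachable: {s1,s3,s7} — drop them.
Start with accepting vs non-accepting: {s11} | {s0,s2,s4,s5,s6,s8,s9,s10,s12,s13}.
Split {s0,s2,s4,s5,s6,s8,s9,s10,s12,s13} by δ(·,L) → {s0,s2,s5,s10,s13} and {s4,s6,s8,s9,s12}.
Refine {s0,s2,s5,s10,s13} on symbol R: members go to different blocks, giving {s0,s2,s5,s10} and {s13}.
Refine {s4,s6,s8,s9,s12} on symbol L: members go to different blocks, giving {s4,s9,s12} and {s6,s8}.
On input R, block {s4,s9,s12} splits into {s9,s12} and {s4}.
The partition is now stable with 6 blocks: {s11} | {s0,s2,s5,s10} | {s9,s12} | {s13} | {s6,s8} | {s4}.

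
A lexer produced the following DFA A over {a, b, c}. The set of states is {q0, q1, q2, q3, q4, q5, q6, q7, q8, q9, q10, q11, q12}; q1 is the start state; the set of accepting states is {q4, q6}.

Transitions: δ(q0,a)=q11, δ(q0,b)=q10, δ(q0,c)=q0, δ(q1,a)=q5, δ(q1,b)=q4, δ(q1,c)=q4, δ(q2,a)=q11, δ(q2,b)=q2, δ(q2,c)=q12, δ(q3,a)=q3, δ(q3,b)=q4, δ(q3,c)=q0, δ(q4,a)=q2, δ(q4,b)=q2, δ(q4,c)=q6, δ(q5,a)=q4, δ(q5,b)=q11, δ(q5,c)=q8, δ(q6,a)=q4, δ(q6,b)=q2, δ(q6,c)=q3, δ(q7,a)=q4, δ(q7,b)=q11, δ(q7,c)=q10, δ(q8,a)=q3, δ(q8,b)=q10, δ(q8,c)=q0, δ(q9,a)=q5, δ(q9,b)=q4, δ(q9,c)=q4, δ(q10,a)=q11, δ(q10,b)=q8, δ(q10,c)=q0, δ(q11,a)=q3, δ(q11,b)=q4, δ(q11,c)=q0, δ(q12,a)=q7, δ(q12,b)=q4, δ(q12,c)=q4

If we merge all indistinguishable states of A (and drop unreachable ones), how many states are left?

States {q9} cannot be reached from the start state, so discard them.
Initial partition by acceptance: {q4,q6} | {q0,q1,q2,q3,q5,q7,q8,q10,q11,q12}.
Split {q4,q6} by δ(·,a) → {q4} and {q6}.
On input a, block {q0,q1,q2,q3,q5,q7,q8,q10,q11,q12} splits into {q0,q1,q2,q3,q8,q10,q11,q12} and {q5,q7}.
Refine {q0,q1,q2,q3,q8,q10,q11,q12} on symbol a: members go to different blocks, giving {q0,q2,q3,q8,q10,q11} and {q1,q12}.
Refine {q0,q2,q3,q8,q10,q11} on symbol b: members go to different blocks, giving {q0,q2,q8,q10} and {q3,q11}.
On input c, block {q0,q2,q8,q10} splits into {q0,q8,q10} and {q2}.
No further refinement is possible. Final partition (7 blocks): {q4} | {q0,q8,q10} | {q6} | {q5,q7} | {q1,q12} | {q3,q11} | {q2}.

7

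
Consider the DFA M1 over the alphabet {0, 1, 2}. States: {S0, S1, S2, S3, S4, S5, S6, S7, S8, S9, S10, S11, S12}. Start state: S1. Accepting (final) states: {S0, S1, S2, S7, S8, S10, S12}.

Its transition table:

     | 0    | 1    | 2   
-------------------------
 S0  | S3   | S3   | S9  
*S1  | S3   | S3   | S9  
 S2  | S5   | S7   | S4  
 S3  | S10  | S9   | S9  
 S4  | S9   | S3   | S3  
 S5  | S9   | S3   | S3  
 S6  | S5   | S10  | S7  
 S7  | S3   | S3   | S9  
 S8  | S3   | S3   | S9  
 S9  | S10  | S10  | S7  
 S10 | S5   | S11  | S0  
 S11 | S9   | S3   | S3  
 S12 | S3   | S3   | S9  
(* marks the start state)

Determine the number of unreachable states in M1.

5

Starting at S1 and following transitions, the reachable set is {S0, S1, S3, S5, S7, S9, S10, S11}. That leaves S2, S4, S6, S8, S12 unreachable — 5 in total.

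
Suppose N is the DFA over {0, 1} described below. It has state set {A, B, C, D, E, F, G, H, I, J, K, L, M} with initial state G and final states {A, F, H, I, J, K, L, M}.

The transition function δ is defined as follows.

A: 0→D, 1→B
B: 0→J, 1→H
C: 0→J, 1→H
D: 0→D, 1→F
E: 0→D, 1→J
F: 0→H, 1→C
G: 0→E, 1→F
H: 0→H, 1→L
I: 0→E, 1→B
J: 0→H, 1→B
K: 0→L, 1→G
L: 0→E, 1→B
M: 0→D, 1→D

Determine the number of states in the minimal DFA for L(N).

5

States {A,I,K,M} cannot be reached from the start state, so discard them.
Initial partition by acceptance: {F,H,J,L} | {B,C,D,E,G}.
Split {F,H,J,L} by δ(·,0) → {F,H,J} and {L}.
Split {F,H,J} by δ(·,1) → {F,J} and {H}.
Split {B,C,D,E,G} by δ(·,0) → {D,E,G} and {B,C}.
The partition is now stable with 5 blocks: {F,J} | {D,E,G} | {L} | {H} | {B,C}.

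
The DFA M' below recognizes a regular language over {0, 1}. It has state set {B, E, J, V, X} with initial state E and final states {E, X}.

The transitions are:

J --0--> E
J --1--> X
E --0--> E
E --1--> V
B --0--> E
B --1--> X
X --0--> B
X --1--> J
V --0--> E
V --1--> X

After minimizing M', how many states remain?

3

Start with accepting vs non-accepting: {E,X} | {B,J,V}.
Refine {E,X} on symbol 0: members go to different blocks, giving {X} and {E}.
Stable partition: {X} | {B,J,V} | {E} — 3 equivalence classes.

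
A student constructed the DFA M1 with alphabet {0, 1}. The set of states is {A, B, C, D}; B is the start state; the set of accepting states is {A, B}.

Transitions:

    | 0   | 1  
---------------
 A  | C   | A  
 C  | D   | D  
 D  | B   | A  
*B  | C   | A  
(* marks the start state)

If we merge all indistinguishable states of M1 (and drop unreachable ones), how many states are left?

3

P0 = {A,B} | {C,D}.
Refine {C,D} on symbol 0: members go to different blocks, giving {C} and {D}.
The partition is now stable with 3 blocks: {A,B} | {C} | {D}.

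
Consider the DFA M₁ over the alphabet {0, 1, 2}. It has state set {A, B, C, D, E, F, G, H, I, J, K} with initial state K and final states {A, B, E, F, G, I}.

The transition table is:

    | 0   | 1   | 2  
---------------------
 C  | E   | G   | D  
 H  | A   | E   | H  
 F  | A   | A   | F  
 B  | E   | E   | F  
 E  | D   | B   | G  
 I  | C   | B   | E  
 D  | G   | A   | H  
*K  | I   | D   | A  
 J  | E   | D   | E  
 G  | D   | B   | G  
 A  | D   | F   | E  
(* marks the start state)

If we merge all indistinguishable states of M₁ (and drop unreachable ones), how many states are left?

Reachable states from the start: {A,B,C,D,E,F,G,H,I,K}. Unreachable: {J} — drop them.
Initial partition by acceptance: {A,B,E,F,G,I} | {C,D,H,K}.
Refine {A,B,E,F,G,I} on symbol 0: members go to different blocks, giving {A,E,G,I} and {B,F}.
Refine {C,D,H,K} on symbol 1: members go to different blocks, giving {C,D,H} and {K}.
The partition is now stable with 4 blocks: {A,E,G,I} | {C,D,H} | {B,F} | {K}.

4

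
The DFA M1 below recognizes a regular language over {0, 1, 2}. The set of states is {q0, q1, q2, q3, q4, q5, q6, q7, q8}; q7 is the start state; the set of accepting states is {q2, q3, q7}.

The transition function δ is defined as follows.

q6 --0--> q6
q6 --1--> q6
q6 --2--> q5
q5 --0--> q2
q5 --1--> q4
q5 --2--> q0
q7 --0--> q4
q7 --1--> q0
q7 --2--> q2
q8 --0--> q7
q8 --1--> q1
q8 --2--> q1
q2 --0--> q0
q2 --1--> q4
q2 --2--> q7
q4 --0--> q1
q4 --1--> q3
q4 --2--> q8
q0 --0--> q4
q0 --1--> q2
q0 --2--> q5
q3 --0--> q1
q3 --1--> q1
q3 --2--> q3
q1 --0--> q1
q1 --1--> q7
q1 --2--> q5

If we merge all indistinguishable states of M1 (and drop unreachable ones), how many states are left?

First remove the unreachable states {q6}; 8 states remain.
Initial partition by acceptance: {q2,q3,q7} | {q0,q1,q4,q5,q8}.
On input 0, block {q0,q1,q4,q5,q8} splits into {q0,q1,q4} and {q5,q8}.
The partition is now stable with 3 blocks: {q2,q3,q7} | {q0,q1,q4} | {q5,q8}.

3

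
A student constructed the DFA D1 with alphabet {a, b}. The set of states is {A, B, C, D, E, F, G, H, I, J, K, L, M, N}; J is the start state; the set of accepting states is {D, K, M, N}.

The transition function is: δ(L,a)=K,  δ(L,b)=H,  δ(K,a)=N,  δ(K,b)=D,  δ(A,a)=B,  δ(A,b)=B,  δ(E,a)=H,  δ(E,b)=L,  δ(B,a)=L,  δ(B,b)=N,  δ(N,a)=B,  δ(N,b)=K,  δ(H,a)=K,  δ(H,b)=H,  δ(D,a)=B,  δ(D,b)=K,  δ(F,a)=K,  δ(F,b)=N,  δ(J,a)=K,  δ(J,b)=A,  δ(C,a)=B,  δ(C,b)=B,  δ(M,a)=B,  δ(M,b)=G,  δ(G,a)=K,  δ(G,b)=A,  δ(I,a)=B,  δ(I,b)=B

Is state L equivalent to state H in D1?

Yes

First remove the unreachable states {C,E,F,G,I,M}; 8 states remain.
Initial partition by acceptance: {D,K,N} | {A,B,H,J,L}.
Split {D,K,N} by δ(·,a) → {D,N} and {K}.
On input a, block {A,B,H,J,L} splits into {H,J,L} and {A,B}.
Refine {H,J,L} on symbol b: members go to different blocks, giving {H,L} and {J}.
Split {A,B} by δ(·,a) → {A} and {B}.
No further refinement is possible. Final partition (6 blocks): {D,N} | {H,L} | {K} | {A} | {J} | {B}.
L and H lie in the same block of the stable partition, so they are equivalent — no string distinguishes them.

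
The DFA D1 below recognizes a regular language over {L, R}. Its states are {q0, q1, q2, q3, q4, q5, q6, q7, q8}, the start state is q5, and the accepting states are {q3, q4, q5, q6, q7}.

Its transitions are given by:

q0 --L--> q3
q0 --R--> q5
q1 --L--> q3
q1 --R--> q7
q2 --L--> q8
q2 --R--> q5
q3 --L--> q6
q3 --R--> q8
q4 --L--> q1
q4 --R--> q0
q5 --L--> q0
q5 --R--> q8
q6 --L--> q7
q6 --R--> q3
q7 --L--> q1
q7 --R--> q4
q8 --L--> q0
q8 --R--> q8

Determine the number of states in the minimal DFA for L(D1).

8

First remove the unreachable states {q2}; 8 states remain.
Start with accepting vs non-accepting: {q3,q4,q5,q6,q7} | {q0,q1,q8}.
Split {q3,q4,q5,q6,q7} by δ(·,L) → {q4,q5,q7} and {q3,q6}.
Refine {q4,q5,q7} on symbol R: members go to different blocks, giving {q4,q5} and {q7}.
Refine {q0,q1,q8} on symbol L: members go to different blocks, giving {q0,q1} and {q8}.
On input R, block {q4,q5} splits into {q4} and {q5}.
On input R, block {q0,q1} splits into {q0} and {q1}.
Refine {q3,q6} on symbol L: members go to different blocks, giving {q3} and {q6}.
No further refinement is possible. Final partition (8 blocks): {q4} | {q0} | {q3} | {q7} | {q8} | {q5} | {q1} | {q6}.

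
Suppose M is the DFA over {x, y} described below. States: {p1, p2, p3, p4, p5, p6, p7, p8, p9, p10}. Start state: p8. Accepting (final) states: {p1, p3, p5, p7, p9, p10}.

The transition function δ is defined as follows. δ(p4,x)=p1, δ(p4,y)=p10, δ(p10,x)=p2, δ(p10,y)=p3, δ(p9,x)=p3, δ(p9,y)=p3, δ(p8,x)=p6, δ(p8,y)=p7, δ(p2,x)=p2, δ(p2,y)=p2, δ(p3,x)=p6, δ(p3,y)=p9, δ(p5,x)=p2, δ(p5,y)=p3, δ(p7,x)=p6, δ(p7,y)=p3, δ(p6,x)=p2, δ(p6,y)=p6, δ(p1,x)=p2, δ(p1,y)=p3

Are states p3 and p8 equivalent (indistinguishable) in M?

No

First remove the unreachable states {p1,p4,p5,p10}; 6 states remain.
P0 = {p3,p7,p9} | {p2,p6,p8}.
Split {p3,p7,p9} by δ(·,x) → {p3,p7} and {p9}.
Split {p3,p7} by δ(·,y) → {p3} and {p7}.
Split {p2,p6,p8} by δ(·,y) → {p2,p6} and {p8}.
Stable partition: {p3} | {p2,p6} | {p9} | {p7} | {p8} — 5 equivalence classes.
p3 and p8 end up in different blocks, so they are distinguishable. For instance, the string 'ε' is accepted from only p3.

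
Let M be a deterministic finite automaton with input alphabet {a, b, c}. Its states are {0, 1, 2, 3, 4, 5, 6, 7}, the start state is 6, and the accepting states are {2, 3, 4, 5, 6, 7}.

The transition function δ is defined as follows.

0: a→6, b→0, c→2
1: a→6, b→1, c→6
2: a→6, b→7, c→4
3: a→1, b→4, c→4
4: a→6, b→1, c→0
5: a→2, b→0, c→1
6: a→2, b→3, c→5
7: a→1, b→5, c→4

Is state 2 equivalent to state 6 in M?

All states are reachable from the start state.
P0 = {2,3,4,5,6,7} | {0,1}.
Refine {2,3,4,5,6,7} on symbol a: members go to different blocks, giving {2,4,5,6} and {3,7}.
Refine {2,4,5,6} on symbol b: members go to different blocks, giving {2,6} and {4,5}.
Stable partition: {2,6} | {0,1} | {3,7} | {4,5} — 4 equivalence classes.
2 and 6 lie in the same block of the stable partition, so they are equivalent — no string distinguishes them.

Yes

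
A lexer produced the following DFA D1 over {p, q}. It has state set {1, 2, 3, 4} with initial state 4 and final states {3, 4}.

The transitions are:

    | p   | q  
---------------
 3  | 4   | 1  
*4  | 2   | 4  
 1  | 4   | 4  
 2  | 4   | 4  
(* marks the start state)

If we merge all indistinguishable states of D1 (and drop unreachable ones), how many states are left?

Reachable states from the start: {2,4}. Unreachable: {1,3} — drop them.
Initial partition by acceptance: {4} | {2}.
No further refinement is possible. Final partition (2 blocks): {4} | {2}.

2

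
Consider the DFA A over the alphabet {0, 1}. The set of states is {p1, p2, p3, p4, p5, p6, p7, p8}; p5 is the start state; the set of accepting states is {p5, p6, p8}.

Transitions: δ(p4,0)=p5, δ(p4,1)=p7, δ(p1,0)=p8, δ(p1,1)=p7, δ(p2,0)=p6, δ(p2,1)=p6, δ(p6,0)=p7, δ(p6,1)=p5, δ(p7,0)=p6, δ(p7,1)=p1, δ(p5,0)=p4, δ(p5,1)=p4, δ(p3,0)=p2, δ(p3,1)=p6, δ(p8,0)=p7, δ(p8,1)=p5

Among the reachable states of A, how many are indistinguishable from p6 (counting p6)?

Reachable states from the start: {p1,p4,p5,p6,p7,p8}. Unreachable: {p2,p3} — drop them.
Initial partition by acceptance: {p5,p6,p8} | {p1,p4,p7}.
On input 1, block {p5,p6,p8} splits into {p6,p8} and {p5}.
On input 0, block {p1,p4,p7} splits into {p1,p7} and {p4}.
The partition is now stable with 4 blocks: {p6,p8} | {p1,p7} | {p5} | {p4}.
State p6 belongs to the block {p6,p8}, which has 2 states.

2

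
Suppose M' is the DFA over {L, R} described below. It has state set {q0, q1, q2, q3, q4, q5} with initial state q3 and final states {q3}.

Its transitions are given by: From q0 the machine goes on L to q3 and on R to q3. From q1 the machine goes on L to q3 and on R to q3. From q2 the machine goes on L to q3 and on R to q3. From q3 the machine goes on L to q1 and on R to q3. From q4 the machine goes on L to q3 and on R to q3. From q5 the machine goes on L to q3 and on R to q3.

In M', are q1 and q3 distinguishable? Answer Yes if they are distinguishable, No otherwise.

Yes

Reachable states from the start: {q1,q3}. Unreachable: {q0,q2,q4,q5} — drop them.
Initial partition by acceptance: {q3} | {q1}.
Stable partition: {q3} | {q1} — 2 equivalence classes.
q1 and q3 end up in different blocks, so they are distinguishable. For instance, the string 'ε' is accepted from only q3.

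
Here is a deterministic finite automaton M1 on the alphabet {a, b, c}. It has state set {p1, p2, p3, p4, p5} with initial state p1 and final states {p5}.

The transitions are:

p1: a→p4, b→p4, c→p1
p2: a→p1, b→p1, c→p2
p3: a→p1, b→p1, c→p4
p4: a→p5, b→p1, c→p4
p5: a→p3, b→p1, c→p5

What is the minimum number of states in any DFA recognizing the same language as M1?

Reachable states from the start: {p1,p3,p4,p5}. Unreachable: {p2} — drop them.
Start with accepting vs non-accepting: {p5} | {p1,p3,p4}.
Refine {p1,p3,p4} on symbol a: members go to different blocks, giving {p1,p3} and {p4}.
On input a, block {p1,p3} splits into {p1} and {p3}.
No further refinement is possible. Final partition (4 blocks): {p5} | {p1} | {p4} | {p3}.

4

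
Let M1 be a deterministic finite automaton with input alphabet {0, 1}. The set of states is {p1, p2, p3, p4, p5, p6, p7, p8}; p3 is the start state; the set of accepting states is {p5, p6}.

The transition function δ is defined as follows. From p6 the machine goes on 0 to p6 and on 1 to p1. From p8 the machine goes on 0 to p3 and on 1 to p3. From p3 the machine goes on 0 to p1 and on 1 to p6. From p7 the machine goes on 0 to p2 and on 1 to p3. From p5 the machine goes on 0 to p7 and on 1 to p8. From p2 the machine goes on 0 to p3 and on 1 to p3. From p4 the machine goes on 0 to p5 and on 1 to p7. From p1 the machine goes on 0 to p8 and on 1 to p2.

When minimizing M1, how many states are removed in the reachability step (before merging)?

3

BFS from p3 reaches {p1, p2, p3, p6, p8}; the 3 state(s) p4, p5, p7 are never visited.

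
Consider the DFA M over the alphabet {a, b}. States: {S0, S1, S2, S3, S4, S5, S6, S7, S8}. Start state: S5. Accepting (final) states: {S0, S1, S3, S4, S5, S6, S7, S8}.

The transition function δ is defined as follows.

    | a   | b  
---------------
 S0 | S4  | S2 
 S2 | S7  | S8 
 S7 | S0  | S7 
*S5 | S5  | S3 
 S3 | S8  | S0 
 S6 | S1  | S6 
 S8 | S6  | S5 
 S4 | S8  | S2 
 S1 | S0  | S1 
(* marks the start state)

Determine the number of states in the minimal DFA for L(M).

8

All states are reachable from the start state.
Start with accepting vs non-accepting: {S0,S1,S3,S4,S5,S6,S7,S8} | {S2}.
On input b, block {S0,S1,S3,S4,S5,S6,S7,S8} splits into {S1,S3,S5,S6,S7,S8} and {S0,S4}.
Refine {S1,S3,S5,S6,S7,S8} on symbol a: members go to different blocks, giving {S3,S5,S6,S8} and {S1,S7}.
Refine {S3,S5,S6,S8} on symbol a: members go to different blocks, giving {S3,S5,S8} and {S6}.
Split {S3,S5,S8} by δ(·,a) → {S3,S5} and {S8}.
On input a, block {S3,S5} splits into {S3} and {S5}.
Refine {S0,S4} on symbol a: members go to different blocks, giving {S0} and {S4}.
Stable partition: {S3} | {S2} | {S0} | {S1,S7} | {S6} | {S8} | {S5} | {S4} — 8 equivalence classes.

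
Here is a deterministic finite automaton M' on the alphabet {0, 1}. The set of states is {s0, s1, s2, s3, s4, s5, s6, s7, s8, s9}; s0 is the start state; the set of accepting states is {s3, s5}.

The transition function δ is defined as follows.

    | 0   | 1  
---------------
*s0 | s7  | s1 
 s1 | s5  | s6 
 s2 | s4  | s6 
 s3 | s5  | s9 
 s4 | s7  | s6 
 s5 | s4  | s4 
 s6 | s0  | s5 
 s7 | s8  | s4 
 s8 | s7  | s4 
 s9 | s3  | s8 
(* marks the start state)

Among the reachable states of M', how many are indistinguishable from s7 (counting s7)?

2

States {s2,s3,s9} cannot be reached from the start state, so discard them.
Initial partition by acceptance: {s5} | {s0,s1,s4,s6,s7,s8}.
Refine {s0,s1,s4,s6,s7,s8} on symbol 0: members go to different blocks, giving {s0,s4,s6,s7,s8} and {s1}.
Split {s0,s4,s6,s7,s8} by δ(·,1) → {s4,s7,s8} and {s0} and {s6}.
Refine {s4,s7,s8} on symbol 1: members go to different blocks, giving {s7,s8} and {s4}.
The partition is now stable with 6 blocks: {s5} | {s7,s8} | {s1} | {s0} | {s6} | {s4}.
The equivalence class containing s7 is {s7,s8}, of size 2.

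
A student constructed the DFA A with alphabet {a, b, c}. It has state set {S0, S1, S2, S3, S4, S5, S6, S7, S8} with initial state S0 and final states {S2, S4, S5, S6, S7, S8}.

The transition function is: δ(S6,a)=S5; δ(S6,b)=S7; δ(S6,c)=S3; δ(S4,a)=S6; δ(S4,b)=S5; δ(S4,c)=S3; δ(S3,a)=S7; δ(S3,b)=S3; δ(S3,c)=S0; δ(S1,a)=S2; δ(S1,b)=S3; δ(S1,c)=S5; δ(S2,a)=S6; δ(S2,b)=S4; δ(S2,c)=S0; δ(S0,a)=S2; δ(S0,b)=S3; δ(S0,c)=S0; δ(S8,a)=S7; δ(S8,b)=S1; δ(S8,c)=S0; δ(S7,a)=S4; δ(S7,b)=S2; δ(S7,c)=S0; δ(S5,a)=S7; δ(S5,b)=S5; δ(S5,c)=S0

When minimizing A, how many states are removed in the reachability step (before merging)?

2

BFS from S0 reaches {S0, S2, S3, S4, S5, S6, S7}; the 2 state(s) S1, S8 are never visited.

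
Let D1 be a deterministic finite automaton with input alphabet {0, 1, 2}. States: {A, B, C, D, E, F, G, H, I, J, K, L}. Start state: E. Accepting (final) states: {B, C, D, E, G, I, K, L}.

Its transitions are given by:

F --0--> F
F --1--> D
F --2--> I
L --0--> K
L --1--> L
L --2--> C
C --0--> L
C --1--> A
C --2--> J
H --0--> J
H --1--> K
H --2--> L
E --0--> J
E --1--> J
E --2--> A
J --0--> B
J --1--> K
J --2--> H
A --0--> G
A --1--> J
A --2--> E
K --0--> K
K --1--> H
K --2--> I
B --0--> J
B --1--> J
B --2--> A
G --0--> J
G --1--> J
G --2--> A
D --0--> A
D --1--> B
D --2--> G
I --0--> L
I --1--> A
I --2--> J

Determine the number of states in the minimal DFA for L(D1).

Reachable states from the start: {A,B,C,E,G,H,I,J,K,L}. Unreachable: {D,F} — drop them.
Initial partition by acceptance: {B,C,E,G,I,K,L} | {A,H,J}.
Refine {B,C,E,G,I,K,L} on symbol 0: members go to different blocks, giving {C,I,K,L} and {B,E,G}.
On input 1, block {C,I,K,L} splits into {C,I,K} and {L}.
Refine {C,I,K} on symbol 0: members go to different blocks, giving {C,I} and {K}.
On input 0, block {A,H,J} splits into {A,J} and {H}.
Split {A,J} by δ(·,1) → {A} and {J}.
No further refinement is possible. Final partition (7 blocks): {C,I} | {A} | {B,E,G} | {L} | {K} | {H} | {J}.

7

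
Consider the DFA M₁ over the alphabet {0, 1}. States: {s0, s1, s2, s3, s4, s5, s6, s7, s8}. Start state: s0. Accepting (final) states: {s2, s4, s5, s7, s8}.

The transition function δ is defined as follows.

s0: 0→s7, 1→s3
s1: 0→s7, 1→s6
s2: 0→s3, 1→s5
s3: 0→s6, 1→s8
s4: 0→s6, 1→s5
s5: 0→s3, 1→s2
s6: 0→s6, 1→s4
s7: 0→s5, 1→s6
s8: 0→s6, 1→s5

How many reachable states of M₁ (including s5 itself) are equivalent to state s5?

4

Reachable states from the start: {s0,s2,s3,s4,s5,s6,s7,s8}. Unreachable: {s1} — drop them.
Initial partition by acceptance: {s2,s4,s5,s7,s8} | {s0,s3,s6}.
Split {s2,s4,s5,s7,s8} by δ(·,0) → {s2,s4,s5,s8} and {s7}.
On input 0, block {s0,s3,s6} splits into {s3,s6} and {s0}.
The partition is now stable with 4 blocks: {s2,s4,s5,s8} | {s3,s6} | {s7} | {s0}.
State s5 belongs to the block {s2,s4,s5,s8}, which has 4 states.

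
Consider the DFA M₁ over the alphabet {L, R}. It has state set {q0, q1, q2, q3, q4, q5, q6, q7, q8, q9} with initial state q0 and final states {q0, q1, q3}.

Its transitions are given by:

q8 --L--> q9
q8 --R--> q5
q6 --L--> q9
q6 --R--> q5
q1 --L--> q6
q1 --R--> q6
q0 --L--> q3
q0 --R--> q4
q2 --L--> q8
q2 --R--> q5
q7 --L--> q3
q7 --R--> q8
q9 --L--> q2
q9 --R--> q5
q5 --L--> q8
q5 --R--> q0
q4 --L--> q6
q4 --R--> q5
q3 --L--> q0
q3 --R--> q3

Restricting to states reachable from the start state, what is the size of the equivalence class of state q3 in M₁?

States {q1,q7} cannot be reached from the start state, so discard them.
Start with accepting vs non-accepting: {q0,q3} | {q2,q4,q5,q6,q8,q9}.
On input R, block {q0,q3} splits into {q0} and {q3}.
Refine {q2,q4,q5,q6,q8,q9} on symbol R: members go to different blocks, giving {q2,q4,q6,q8,q9} and {q5}.
The partition is now stable with 4 blocks: {q0} | {q2,q4,q6,q8,q9} | {q3} | {q5}.
State q3 belongs to the block {q3}, which has 1 states.

1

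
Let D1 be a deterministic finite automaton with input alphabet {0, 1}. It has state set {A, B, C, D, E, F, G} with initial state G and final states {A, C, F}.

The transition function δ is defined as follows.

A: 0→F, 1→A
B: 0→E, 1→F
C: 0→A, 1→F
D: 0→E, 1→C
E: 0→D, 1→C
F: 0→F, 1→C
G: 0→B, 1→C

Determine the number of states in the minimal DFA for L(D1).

2

All states are reachable from the start state.
Start with accepting vs non-accepting: {A,C,F} | {B,D,E,G}.
Stable partition: {A,C,F} | {B,D,E,G} — 2 equivalence classes.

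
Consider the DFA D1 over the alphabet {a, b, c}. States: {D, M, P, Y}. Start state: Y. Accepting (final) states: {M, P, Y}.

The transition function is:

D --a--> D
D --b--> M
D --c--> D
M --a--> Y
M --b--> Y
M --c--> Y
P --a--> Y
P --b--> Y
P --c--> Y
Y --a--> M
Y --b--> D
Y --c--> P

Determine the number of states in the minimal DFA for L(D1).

3

Initial partition by acceptance: {M,P,Y} | {D}.
On input b, block {M,P,Y} splits into {M,P} and {Y}.
The partition is now stable with 3 blocks: {M,P} | {D} | {Y}.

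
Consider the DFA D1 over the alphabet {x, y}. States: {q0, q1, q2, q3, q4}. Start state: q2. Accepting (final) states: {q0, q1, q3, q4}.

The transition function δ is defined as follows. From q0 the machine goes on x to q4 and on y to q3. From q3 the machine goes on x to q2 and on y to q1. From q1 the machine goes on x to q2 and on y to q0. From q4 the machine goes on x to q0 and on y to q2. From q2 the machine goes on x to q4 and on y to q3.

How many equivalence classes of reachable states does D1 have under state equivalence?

5

All states are reachable from the start state.
P0 = {q0,q1,q3,q4} | {q2}.
Refine {q0,q1,q3,q4} on symbol x: members go to different blocks, giving {q0,q4} and {q1,q3}.
Refine {q0,q4} on symbol y: members go to different blocks, giving {q0} and {q4}.
Refine {q1,q3} on symbol y: members go to different blocks, giving {q1} and {q3}.
No further refinement is possible. Final partition (5 blocks): {q0} | {q2} | {q1} | {q4} | {q3}.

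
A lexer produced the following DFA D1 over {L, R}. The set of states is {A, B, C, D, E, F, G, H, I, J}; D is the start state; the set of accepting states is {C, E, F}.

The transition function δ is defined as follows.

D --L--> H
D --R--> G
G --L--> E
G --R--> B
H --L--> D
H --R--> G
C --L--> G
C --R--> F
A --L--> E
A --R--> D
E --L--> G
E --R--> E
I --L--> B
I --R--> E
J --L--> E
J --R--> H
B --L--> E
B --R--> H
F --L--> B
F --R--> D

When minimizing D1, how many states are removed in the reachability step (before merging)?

Starting at D and following transitions, the reachable set is {B, D, E, G, H}. That leaves A, C, F, I, J unreachable — 5 in total.

5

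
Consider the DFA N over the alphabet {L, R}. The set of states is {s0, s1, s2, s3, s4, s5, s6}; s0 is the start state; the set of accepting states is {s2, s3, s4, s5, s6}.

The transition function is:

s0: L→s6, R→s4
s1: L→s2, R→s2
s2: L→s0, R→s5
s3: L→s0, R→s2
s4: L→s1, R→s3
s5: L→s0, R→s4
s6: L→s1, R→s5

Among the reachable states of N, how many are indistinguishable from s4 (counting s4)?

5

All states are reachable from the start state.
Initial partition by acceptance: {s2,s3,s4,s5,s6} | {s0,s1}.
No further refinement is possible. Final partition (2 blocks): {s2,s3,s4,s5,s6} | {s0,s1}.
State s4 belongs to the block {s2,s3,s4,s5,s6}, which has 5 states.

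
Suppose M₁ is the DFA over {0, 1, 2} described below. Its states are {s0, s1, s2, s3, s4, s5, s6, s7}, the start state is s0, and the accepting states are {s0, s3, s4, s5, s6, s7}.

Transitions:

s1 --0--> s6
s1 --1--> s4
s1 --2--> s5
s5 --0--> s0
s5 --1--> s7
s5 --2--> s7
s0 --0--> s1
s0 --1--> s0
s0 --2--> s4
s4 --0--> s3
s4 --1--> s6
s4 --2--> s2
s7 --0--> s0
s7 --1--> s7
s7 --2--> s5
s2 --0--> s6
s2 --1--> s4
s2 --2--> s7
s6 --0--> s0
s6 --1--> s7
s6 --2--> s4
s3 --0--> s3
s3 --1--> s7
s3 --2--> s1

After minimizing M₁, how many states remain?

Initial partition by acceptance: {s0,s3,s4,s5,s6,s7} | {s1,s2}.
On input 0, block {s0,s3,s4,s5,s6,s7} splits into {s3,s4,s5,s6,s7} and {s0}.
Split {s3,s4,s5,s6,s7} by δ(·,0) → {s5,s6,s7} and {s3,s4}.
On input 2, block {s5,s6,s7} splits into {s5,s7} and {s6}.
Split {s3,s4} by δ(·,1) → {s3} and {s4}.
Stable partition: {s5,s7} | {s1,s2} | {s0} | {s3} | {s6} | {s4} — 6 equivalence classes.

6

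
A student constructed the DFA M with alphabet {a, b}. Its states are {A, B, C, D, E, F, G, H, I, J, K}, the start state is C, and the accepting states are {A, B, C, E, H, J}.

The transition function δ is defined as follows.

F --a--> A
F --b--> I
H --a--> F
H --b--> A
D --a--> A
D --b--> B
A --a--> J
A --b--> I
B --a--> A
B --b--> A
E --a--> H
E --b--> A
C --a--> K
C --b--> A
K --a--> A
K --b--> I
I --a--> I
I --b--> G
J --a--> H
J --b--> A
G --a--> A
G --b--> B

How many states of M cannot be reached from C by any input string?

No path from C leads to D, E; the other 9 states are all reachable.

2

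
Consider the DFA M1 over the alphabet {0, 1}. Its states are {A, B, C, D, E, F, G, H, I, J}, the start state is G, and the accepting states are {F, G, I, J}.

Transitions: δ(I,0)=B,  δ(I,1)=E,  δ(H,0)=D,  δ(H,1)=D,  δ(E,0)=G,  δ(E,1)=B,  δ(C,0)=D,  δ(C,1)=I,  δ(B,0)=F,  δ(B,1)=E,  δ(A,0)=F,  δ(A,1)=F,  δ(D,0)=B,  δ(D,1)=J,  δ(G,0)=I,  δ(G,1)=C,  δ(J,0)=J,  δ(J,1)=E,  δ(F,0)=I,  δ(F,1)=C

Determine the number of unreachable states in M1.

No path from G leads to A, H; the other 8 states are all reachable.

2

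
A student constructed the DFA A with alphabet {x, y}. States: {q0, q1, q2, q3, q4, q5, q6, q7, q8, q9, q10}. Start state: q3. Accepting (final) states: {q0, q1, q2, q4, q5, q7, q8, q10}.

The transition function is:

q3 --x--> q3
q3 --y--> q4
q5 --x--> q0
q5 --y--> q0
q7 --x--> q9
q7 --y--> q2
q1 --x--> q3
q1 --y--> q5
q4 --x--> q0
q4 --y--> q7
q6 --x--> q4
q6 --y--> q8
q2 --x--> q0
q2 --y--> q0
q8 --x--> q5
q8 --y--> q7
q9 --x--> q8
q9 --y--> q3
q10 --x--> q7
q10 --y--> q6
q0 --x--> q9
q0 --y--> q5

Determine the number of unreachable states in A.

No path from q3 leads to q1, q6, q10; the other 8 states are all reachable.

3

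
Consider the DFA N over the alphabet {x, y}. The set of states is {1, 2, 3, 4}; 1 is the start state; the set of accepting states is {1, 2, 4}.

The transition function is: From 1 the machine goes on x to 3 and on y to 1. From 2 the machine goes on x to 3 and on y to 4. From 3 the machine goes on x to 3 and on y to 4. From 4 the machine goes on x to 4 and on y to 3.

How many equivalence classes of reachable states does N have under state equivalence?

3

States {2} cannot be reached from the start state, so discard them.
P0 = {1,4} | {3}.
Split {1,4} by δ(·,x) → {1} and {4}.
The partition is now stable with 3 blocks: {1} | {3} | {4}.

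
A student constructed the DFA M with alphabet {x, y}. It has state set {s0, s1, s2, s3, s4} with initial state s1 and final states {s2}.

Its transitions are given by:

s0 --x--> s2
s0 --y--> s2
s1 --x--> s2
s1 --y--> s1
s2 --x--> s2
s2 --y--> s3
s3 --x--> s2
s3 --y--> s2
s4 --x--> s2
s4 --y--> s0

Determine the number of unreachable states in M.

2

No path from s1 leads to s0, s4; the other 3 states are all reachable.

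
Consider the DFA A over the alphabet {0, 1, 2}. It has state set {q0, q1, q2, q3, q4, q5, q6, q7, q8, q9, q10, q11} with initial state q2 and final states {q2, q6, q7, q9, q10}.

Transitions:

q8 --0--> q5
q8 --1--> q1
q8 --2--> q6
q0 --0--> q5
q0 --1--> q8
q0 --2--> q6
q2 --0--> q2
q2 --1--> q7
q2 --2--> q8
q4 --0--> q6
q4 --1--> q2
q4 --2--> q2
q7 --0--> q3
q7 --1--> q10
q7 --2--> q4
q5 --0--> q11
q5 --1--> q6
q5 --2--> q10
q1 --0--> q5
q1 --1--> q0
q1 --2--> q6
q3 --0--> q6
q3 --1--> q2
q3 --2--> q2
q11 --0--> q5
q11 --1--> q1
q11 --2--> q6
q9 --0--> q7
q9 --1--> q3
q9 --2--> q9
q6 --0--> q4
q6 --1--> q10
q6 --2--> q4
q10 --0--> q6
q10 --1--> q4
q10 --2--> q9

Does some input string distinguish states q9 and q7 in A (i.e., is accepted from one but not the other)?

Yes

P0 = {q2,q6,q7,q9,q10} | {q0,q1,q3,q4,q5,q8,q11}.
Split {q2,q6,q7,q9,q10} by δ(·,0) → {q2,q9,q10} and {q6,q7}.
Refine {q2,q9,q10} on symbol 0: members go to different blocks, giving {q9,q10} and {q2}.
Refine {q0,q1,q3,q4,q5,q8,q11} on symbol 0: members go to different blocks, giving {q0,q1,q5,q8,q11} and {q3,q4}.
On input 1, block {q0,q1,q5,q8,q11} splits into {q0,q1,q8,q11} and {q5}.
No further refinement is possible. Final partition (6 blocks): {q9,q10} | {q0,q1,q8,q11} | {q6,q7} | {q2} | {q3,q4} | {q5}.
q9 and q7 end up in different blocks, so they are distinguishable. For instance, the string '0' is accepted from only q9.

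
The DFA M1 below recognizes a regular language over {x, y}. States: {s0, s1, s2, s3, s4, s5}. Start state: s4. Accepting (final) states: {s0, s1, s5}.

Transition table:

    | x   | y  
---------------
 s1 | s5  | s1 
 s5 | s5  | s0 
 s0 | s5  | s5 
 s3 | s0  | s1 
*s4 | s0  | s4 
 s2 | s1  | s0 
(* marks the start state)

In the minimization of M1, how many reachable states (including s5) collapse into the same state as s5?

Reachable states from the start: {s0,s4,s5}. Unreachable: {s1,s2,s3} — drop them.
Initial partition by acceptance: {s0,s5} | {s4}.
Stable partition: {s0,s5} | {s4} — 2 equivalence classes.
State s5 belongs to the block {s0,s5}, which has 2 states.

2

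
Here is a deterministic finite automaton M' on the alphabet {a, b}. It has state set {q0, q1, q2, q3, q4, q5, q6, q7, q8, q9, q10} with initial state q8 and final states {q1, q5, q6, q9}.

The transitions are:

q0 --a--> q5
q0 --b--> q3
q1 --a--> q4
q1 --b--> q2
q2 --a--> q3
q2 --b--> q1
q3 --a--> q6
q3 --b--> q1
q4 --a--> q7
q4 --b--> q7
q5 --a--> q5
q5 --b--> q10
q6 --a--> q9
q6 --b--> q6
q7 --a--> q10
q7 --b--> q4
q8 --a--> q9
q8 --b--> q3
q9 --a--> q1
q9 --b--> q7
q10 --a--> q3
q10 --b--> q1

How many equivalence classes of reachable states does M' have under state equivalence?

First remove the unreachable states {q0,q5}; 9 states remain.
Start with accepting vs non-accepting: {q1,q6,q9} | {q2,q3,q4,q7,q8,q10}.
Refine {q1,q6,q9} on symbol a: members go to different blocks, giving {q6,q9} and {q1}.
Split {q6,q9} by δ(·,a) → {q6} and {q9}.
Refine {q2,q3,q4,q7,q8,q10} on symbol a: members go to different blocks, giving {q2,q4,q7,q10} and {q3} and {q8}.
Split {q2,q4,q7,q10} by δ(·,a) → {q2,q10} and {q4,q7}.
Split {q4,q7} by δ(·,a) → {q4} and {q7}.
The partition is now stable with 8 blocks: {q6} | {q2,q10} | {q1} | {q9} | {q3} | {q8} | {q4} | {q7}.

8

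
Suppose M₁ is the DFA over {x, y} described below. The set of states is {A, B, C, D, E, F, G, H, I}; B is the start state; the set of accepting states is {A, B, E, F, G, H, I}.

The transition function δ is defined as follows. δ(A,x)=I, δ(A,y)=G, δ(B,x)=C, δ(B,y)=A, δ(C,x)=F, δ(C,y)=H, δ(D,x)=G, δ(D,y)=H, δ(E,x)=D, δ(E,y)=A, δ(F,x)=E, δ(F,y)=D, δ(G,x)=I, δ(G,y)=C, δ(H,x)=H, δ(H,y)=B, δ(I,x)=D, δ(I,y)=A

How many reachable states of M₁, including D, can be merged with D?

Every state is reachable, so we keep all 9.
Start with accepting vs non-accepting: {A,B,E,F,G,H,I} | {C,D}.
Split {A,B,E,F,G,H,I} by δ(·,x) → {A,F,G,H} and {B,E,I}.
On input x, block {A,F,G,H} splits into {A,F,G} and {H}.
Refine {A,F,G} on symbol y: members go to different blocks, giving {F,G} and {A}.
No further refinement is possible. Final partition (5 blocks): {F,G} | {C,D} | {B,E,I} | {H} | {A}.
The equivalence class containing D is {C,D}, of size 2.

2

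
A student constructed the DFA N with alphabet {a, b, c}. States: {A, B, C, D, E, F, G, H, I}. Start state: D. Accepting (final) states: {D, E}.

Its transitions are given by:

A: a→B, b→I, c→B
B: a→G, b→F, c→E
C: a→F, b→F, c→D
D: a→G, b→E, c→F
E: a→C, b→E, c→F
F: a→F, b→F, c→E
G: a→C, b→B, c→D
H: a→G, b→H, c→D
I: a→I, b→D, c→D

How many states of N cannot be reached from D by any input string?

BFS from D reaches {B, C, D, E, F, G}; the 3 state(s) A, H, I are never visited.

3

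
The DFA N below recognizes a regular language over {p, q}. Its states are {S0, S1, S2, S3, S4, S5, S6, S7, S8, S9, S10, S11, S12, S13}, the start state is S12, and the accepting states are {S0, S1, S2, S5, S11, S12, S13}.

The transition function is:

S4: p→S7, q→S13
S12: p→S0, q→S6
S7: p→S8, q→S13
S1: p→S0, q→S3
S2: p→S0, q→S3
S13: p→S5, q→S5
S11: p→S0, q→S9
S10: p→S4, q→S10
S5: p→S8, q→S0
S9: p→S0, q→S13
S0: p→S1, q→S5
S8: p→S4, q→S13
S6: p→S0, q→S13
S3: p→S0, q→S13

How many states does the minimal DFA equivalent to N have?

Reachable states from the start: {S0,S1,S3,S4,S5,S6,S7,S8,S12,S13}. Unreachable: {S2,S9,S10,S11} — drop them.
Start with accepting vs non-accepting: {S0,S1,S5,S12,S13} | {S3,S4,S6,S7,S8}.
Refine {S0,S1,S5,S12,S13} on symbol p: members go to different blocks, giving {S0,S1,S12,S13} and {S5}.
Split {S0,S1,S12,S13} by δ(·,p) → {S0,S1,S12} and {S13}.
On input q, block {S0,S1,S12} splits into {S1,S12} and {S0}.
Split {S3,S4,S6,S7,S8} by δ(·,p) → {S4,S7,S8} and {S3,S6}.
No further refinement is possible. Final partition (6 blocks): {S1,S12} | {S4,S7,S8} | {S5} | {S13} | {S0} | {S3,S6}.

6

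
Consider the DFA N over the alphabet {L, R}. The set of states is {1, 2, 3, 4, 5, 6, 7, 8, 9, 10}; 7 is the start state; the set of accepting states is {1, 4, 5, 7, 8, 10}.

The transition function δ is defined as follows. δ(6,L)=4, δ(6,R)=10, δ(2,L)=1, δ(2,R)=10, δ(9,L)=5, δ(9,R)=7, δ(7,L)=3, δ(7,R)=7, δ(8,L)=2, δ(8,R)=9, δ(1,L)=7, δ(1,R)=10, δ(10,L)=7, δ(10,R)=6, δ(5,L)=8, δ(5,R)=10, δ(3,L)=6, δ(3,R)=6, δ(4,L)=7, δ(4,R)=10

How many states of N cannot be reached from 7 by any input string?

5

No path from 7 leads to 1, 2, 5, 8, 9; the other 5 states are all reachable.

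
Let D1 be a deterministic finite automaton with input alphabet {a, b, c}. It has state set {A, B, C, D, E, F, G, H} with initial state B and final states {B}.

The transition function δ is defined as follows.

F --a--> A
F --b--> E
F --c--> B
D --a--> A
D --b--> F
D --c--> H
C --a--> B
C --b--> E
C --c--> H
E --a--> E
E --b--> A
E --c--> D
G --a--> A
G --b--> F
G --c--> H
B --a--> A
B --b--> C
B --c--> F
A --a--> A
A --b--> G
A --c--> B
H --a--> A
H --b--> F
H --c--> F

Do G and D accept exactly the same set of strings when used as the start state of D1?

Yes

Start with accepting vs non-accepting: {B} | {A,C,D,E,F,G,H}.
Split {A,C,D,E,F,G,H} by δ(·,a) → {A,D,E,F,G,H} and {C}.
Split {A,D,E,F,G,H} by δ(·,c) → {D,E,G,H} and {A,F}.
Refine {D,E,G,H} on symbol a: members go to different blocks, giving {D,G,H} and {E}.
Refine {D,G,H} on symbol c: members go to different blocks, giving {D,G} and {H}.
Refine {A,F} on symbol b: members go to different blocks, giving {A} and {F}.
The partition is now stable with 7 blocks: {B} | {D,G} | {C} | {A} | {E} | {H} | {F}.
G and D lie in the same block of the stable partition, so they are equivalent — no string distinguishes them.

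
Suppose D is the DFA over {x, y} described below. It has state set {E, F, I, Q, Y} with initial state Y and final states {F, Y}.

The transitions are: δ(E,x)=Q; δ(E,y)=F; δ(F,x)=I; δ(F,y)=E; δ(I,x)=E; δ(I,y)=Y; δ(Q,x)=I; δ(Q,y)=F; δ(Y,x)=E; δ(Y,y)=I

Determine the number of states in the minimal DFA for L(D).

Every state is reachable, so we keep all 5.
P0 = {F,Y} | {E,I,Q}.
Stable partition: {F,Y} | {E,I,Q} — 2 equivalence classes.

2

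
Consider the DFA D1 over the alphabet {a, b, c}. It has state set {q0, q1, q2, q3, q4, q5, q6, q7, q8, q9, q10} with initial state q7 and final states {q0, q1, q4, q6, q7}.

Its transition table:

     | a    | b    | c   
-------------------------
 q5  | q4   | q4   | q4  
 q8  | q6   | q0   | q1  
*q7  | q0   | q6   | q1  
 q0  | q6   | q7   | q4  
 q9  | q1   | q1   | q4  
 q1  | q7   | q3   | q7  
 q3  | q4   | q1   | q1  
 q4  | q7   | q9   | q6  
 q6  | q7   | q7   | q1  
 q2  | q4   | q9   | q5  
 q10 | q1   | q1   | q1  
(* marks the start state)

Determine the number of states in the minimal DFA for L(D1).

3

Reachable states from the start: {q0,q1,q3,q4,q6,q7,q9}. Unreachable: {q2,q5,q8,q10} — drop them.
Start with accepting vs non-accepting: {q0,q1,q4,q6,q7} | {q3,q9}.
Refine {q0,q1,q4,q6,q7} on symbol b: members go to different blocks, giving {q0,q6,q7} and {q1,q4}.
Stable partition: {q0,q6,q7} | {q3,q9} | {q1,q4} — 3 equivalence classes.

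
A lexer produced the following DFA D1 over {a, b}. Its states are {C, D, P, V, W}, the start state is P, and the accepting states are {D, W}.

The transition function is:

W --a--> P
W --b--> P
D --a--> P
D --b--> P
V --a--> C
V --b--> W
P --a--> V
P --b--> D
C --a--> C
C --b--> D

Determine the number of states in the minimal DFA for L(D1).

All states are reachable from the start state.
Start with accepting vs non-accepting: {D,W} | {C,P,V}.
Stable partition: {D,W} | {C,P,V} — 2 equivalence classes.

2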